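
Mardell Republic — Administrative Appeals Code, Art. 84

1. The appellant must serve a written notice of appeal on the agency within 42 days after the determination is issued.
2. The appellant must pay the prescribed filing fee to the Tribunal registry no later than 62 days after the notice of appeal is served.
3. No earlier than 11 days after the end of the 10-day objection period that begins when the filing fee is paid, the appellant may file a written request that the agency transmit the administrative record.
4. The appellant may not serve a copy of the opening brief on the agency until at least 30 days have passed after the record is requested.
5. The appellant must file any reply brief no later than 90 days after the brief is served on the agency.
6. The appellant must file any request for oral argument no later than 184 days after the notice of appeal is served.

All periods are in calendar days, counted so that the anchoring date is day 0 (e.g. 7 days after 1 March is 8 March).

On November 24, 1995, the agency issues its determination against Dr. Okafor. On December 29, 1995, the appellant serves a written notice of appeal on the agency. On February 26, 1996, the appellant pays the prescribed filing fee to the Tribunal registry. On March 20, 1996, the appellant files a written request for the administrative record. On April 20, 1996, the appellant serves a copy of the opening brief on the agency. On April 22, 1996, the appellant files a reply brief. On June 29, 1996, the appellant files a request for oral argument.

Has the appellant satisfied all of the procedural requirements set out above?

Step 1 — counting 42 days from November 24, 1995 (when the determination is issued) gives a deadline of January 5, 1996; completed December 29, 1995, before the deadline.
Step 2 — counting 62 days from December 29, 1995 (when the notice of appeal is served) gives a deadline of February 29, 1996; February 26, 1996 is within that limit.
Step 3 — must wait 11 days from March 7, 1996 (end of the 10-day objection period, which began when the filing fee is paid on February 26, 1996), so not before March 18, 1996; done March 20, 1996 — permitted.
Step 4 — must wait 30 days from March 20, 1996 (when the record is requested), so not before April 19, 1996; done April 20, 1996 — permitted.
Step 5 — counting 90 days from April 20, 1996 (when the brief is served on the agency) gives a deadline of July 19, 1996; done April 22, 1996 — timely.
Step 6 — counting 184 days from December 29, 1995 (when the notice of appeal is served) gives a deadline of June 30, 1996; completed June 29, 1996, before the deadline.

Yes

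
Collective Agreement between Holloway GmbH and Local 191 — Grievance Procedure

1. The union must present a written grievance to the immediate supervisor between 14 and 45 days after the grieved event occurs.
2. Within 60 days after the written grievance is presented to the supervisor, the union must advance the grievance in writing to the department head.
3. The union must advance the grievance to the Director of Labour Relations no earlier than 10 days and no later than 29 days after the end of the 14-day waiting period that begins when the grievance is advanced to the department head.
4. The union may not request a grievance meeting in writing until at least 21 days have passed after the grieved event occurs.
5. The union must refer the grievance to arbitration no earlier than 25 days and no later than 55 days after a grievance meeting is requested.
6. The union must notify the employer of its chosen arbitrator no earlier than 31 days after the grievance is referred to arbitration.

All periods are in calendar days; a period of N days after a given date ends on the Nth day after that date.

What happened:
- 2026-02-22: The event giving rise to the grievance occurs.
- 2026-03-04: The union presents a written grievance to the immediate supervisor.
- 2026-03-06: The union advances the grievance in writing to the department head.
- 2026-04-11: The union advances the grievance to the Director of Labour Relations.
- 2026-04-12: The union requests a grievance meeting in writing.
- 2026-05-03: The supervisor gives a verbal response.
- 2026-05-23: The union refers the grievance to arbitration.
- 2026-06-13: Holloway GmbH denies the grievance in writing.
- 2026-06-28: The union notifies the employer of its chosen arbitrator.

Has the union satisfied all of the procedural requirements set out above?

No

Step 1: the window is 14–45 days after 2026-02-22 (when the grieved event occurs), so 2026-03-08 through 2026-04-08; done 2026-03-04 — 4 days before the window opened.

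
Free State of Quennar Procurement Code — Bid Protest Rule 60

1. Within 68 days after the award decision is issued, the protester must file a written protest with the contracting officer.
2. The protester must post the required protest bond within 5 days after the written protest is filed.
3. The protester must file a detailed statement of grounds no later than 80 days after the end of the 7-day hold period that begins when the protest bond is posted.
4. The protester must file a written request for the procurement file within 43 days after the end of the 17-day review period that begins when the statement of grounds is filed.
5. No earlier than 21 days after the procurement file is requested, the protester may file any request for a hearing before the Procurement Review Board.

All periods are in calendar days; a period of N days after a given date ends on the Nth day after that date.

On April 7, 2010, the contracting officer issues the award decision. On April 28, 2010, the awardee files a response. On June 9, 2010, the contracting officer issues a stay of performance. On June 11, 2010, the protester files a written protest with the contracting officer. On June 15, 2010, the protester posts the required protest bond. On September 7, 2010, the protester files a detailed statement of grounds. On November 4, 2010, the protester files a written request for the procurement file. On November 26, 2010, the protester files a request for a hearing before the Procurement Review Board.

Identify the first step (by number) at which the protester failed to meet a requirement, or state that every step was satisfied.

(1) due by April 7, 2010 + 68 days = June 14, 2010; completed June 11, 2010, before the deadline.
(2) due by June 11, 2010 + 5 days = June 16, 2010; completed June 15, 2010, before the deadline.
(3) due by June 22, 2010 + 80 days = September 10, 2010; September 7, 2010 is within that limit.
(4) due by September 24, 2010 + 43 days = November 6, 2010; done November 4, 2010 — timely.
(5) permitted from November 4, 2010 + 21 days = November 25, 2010 onward; done November 26, 2010, after the minimum wait.

None — every step was satisfied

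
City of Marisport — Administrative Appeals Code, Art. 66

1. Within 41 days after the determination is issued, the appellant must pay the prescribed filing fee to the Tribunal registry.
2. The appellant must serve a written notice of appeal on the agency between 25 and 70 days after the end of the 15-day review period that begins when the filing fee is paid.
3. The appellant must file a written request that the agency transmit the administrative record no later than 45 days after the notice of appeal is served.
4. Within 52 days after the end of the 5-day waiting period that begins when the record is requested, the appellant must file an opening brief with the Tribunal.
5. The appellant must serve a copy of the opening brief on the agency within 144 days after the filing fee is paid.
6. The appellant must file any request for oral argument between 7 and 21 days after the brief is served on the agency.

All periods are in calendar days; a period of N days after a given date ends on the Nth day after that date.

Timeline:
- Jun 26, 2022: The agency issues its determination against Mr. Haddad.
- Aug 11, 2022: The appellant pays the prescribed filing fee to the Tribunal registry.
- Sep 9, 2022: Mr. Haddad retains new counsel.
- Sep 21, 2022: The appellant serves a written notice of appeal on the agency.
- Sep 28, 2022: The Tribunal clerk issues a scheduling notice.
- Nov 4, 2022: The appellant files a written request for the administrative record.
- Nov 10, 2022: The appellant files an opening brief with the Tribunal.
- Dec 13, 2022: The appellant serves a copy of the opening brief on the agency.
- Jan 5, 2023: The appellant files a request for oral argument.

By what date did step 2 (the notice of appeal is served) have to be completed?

Nov 4, 2022

The filing fee is paid on Aug 11, 2022; the 15-day review period therefore ends Aug 26, 2022, and step 2 runs from that date. The window is 25–70 days after Aug 26, 2022; it closes on Nov 4, 2022.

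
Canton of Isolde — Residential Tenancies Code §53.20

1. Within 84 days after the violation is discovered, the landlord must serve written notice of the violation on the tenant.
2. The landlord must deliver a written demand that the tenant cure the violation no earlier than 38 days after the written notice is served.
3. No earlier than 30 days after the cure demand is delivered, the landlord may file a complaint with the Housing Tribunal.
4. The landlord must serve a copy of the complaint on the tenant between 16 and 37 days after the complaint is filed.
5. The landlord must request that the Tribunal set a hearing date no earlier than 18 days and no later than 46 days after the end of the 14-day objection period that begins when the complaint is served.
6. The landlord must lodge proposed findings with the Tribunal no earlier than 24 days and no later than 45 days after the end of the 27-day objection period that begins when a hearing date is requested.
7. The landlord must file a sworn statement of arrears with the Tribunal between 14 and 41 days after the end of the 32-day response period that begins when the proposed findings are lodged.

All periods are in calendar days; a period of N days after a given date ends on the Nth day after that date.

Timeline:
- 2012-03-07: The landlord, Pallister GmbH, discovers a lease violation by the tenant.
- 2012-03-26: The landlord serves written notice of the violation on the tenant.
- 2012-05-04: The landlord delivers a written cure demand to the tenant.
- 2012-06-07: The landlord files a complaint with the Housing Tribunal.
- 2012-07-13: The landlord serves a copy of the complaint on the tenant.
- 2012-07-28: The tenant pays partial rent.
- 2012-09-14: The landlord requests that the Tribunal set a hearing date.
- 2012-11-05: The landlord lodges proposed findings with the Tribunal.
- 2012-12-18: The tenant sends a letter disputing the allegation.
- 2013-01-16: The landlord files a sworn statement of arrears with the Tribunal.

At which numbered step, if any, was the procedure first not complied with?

Step 1: 84 days after 2012-03-07 (when the violation is discovered) is 2012-05-30; 2012-03-26 is within that limit.
Step 2: the earliest permitted date is 38 days after 2012-03-26 (when the written notice is served), i.e. 2012-05-03; done 2012-05-04 — permitted.
Step 3: the earliest permitted date is 30 days after 2012-05-04 (when the cure demand is delivered), i.e. 2012-06-03; 2012-06-07 is on or after that date.
Step 4: the window is 16–37 days after 2012-06-07 (when the complaint is filed), so 2012-06-23 through 2012-07-14; done 2012-07-13 — within the window.
Step 5: the window is 18–46 days after 2012-07-27 (end of the 14-day objection period, which began when the complaint is served on 2012-07-13), so 2012-08-14 through 2012-09-11; 2012-09-14 is 3 days past the end of the window.
Later steps need not be reached.

Step 5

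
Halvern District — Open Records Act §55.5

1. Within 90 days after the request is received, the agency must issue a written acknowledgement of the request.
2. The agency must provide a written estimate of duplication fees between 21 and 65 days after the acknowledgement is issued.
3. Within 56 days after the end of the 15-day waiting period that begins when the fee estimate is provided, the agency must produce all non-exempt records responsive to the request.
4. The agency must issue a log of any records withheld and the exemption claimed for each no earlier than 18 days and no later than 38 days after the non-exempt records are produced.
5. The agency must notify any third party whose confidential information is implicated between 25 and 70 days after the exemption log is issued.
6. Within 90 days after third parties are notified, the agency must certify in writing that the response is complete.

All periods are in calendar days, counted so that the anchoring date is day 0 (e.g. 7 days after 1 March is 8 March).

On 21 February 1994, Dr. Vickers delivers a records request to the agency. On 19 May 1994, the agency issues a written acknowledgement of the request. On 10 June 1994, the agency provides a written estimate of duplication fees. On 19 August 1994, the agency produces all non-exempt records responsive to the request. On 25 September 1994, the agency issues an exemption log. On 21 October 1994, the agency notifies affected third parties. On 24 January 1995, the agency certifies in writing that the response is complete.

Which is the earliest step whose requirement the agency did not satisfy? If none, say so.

Step 6

Step 1 — counting 90 days from 21 February 1994 (when the request is received) gives a deadline of 22 May 1994; completed 19 May 1994, before the deadline.
Step 2 — 21 and 65 days from 19 May 1994 (when the acknowledgement is issued) are 9 June 1994 and 23 July 1994 respectively; done 10 June 1994 — within the window.
Step 3 — counting 56 days from 25 June 1994 (end of the 15-day waiting period, which began when the fee estimate is provided on 10 June 1994) gives a deadline of 20 August 1994; 19 August 1994 is within that limit.
Step 4 — 18 and 38 days from 19 August 1994 (when the non-exempt records are produced) are 6 September 1994 and 26 September 1994 respectively; 25 September 1994 falls inside that range.
Step 5 — 25 and 70 days from 25 September 1994 (when the exemption log is issued) are 20 October 1994 and 4 December 1994 respectively; done 21 October 1994 — within the window.
Step 6 — counting 90 days from 21 October 1994 (when third parties are notified) gives a deadline of 19 January 1995; 24 January 1995 misses that deadline by 5 days.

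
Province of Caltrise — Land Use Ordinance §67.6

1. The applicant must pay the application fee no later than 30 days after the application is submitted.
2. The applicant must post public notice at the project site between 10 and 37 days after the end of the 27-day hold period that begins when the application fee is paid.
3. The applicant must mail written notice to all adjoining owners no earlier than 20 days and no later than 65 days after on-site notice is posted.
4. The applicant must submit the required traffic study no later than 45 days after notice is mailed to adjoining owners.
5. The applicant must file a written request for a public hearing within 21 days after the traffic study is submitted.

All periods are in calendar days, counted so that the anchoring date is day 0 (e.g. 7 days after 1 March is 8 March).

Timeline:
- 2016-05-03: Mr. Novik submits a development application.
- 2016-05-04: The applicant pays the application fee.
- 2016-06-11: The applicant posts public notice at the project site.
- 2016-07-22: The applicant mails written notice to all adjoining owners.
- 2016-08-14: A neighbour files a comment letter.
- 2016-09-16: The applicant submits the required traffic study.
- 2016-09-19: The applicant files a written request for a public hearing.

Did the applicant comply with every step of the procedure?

No

Step 1 — counting 30 days from 2016-05-03 (when the application is submitted) gives a deadline of 2016-06-02; 2016-05-04 is within that limit.
Step 2 — 10 and 37 days from 2016-05-31 (end of the 27-day hold period, which began when the application fee is paid on 2016-05-04) are 2016-06-10 and 2016-07-07 respectively; 2016-06-11 falls inside that range.
Step 3 — 20 and 65 days from 2016-06-11 (when on-site notice is posted) are 2016-07-01 and 2016-08-15 respectively; 2016-07-22 falls inside that range.
Step 4 — counting 45 days from 2016-07-22 (when notice is mailed to adjoining owners) gives a deadline of 2016-09-05; 2016-09-16 misses that deadline by 11 days.
Later steps need not be reached.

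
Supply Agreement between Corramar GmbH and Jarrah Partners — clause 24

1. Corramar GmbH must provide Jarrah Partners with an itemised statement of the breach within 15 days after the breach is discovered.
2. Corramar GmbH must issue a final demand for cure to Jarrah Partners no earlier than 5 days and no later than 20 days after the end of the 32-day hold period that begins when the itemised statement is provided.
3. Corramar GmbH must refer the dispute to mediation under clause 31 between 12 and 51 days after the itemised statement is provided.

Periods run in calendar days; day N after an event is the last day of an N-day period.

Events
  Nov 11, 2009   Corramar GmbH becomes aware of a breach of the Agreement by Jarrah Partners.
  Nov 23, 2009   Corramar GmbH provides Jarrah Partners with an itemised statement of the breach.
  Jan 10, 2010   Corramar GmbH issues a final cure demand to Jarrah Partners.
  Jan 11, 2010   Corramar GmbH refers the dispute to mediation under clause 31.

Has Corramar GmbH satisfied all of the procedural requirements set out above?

Step 1: 15 days after Nov 11, 2009 (when the breach is discovered) is Nov 26, 2009; completed Nov 23, 2009, before the deadline.
Step 2: the window is 5–20 days after Dec 25, 2009 (end of the 32-day hold period, which began when the itemised statement is provided on Nov 23, 2009), so Dec 30, 2009 through Jan 14, 2010; done Jan 10, 2010, which is between those dates.
Step 3: the window is 12–51 days after Nov 23, 2009 (when the itemised statement is provided), so Dec 5, 2009 through Jan 13, 2010; done Jan 11, 2010, which is between those dates.

Yes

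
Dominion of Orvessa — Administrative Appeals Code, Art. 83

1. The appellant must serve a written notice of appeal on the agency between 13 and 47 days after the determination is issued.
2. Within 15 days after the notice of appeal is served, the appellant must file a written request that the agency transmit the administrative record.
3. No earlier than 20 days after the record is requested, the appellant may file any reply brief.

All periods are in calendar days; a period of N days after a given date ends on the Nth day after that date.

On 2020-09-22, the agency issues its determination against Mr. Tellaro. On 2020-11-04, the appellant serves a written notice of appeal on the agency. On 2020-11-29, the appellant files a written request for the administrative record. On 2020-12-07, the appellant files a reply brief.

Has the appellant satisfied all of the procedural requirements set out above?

Step 1 — 13 and 47 days from 2020-09-22 (when the determination is issued) are 2020-10-05 and 2020-11-08 respectively; done 2020-11-04 — within the window.
Step 2 — counting 15 days from 2020-11-04 (when the notice of appeal is served) gives a deadline of 2020-11-19; not done until 2020-11-29, 10 days after the deadline.
The procedure was therefore not followed at step 2.

No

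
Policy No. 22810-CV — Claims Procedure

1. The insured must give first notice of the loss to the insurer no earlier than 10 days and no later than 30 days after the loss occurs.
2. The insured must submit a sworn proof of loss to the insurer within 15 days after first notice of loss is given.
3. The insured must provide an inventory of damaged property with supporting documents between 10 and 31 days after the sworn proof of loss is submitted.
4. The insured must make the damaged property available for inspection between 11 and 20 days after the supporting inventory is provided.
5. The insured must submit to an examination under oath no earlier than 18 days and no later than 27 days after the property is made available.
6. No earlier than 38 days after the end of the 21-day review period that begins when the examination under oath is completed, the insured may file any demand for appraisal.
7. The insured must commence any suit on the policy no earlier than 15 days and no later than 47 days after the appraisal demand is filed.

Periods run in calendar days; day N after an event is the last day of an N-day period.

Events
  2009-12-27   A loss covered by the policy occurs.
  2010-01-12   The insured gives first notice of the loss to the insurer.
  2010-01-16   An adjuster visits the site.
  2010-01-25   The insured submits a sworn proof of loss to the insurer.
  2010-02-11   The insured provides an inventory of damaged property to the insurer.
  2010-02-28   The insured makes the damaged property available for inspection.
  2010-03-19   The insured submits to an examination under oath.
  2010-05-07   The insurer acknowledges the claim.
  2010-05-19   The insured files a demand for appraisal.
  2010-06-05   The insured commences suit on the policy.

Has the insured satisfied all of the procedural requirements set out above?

Yes

Step 1: the window is 10–30 days after 2009-12-27 (when the loss occurs), so 2010-01-06 through 2010-01-26; 2010-01-12 falls inside that range.
Step 2: 15 days after 2010-01-12 (when first notice of loss is given) is 2010-01-27; completed 2010-01-25, before the deadline.
Step 3: the window is 10–31 days after 2010-01-25 (when the sworn proof of loss is submitted), so 2010-02-04 through 2010-02-25; done 2010-02-11 — within the window.
Step 4: the window is 11–20 days after 2010-02-11 (when the supporting inventory is provided), so 2010-02-22 through 2010-03-03; done 2010-02-28 — within the window.
Step 5: the window is 18–27 days after 2010-02-28 (when the property is made available), so 2010-03-18 through 2010-03-27; done 2010-03-19, which is between those dates.
Step 6: the earliest permitted date is 38 days after 2010-04-09 (end of the 21-day review period, which began when the examination under oath is completed on 2010-03-19), i.e. 2010-05-17; 2010-05-19 is on or after that date.
Step 7: the window is 15–47 days after 2010-05-19 (when the appraisal demand is filed), so 2010-06-03 through 2010-07-05; done 2010-06-05, which is between those dates.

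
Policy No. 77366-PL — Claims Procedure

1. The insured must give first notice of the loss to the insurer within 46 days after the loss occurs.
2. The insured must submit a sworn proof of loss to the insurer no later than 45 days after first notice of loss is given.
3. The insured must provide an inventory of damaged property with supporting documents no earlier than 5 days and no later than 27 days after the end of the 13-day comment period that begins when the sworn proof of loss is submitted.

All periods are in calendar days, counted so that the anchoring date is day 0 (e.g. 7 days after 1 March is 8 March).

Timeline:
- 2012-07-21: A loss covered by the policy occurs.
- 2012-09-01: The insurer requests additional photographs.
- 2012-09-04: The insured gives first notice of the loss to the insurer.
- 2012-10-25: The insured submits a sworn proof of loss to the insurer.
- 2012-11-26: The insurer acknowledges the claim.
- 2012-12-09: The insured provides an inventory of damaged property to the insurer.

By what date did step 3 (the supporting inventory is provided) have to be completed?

2012-12-04

The sworn proof of loss is submitted on 2012-10-25; the 13-day comment period therefore ends 2012-11-07, and step 3 runs from that date. The window is 5–27 days after 2012-11-07; it closes on 2012-12-04.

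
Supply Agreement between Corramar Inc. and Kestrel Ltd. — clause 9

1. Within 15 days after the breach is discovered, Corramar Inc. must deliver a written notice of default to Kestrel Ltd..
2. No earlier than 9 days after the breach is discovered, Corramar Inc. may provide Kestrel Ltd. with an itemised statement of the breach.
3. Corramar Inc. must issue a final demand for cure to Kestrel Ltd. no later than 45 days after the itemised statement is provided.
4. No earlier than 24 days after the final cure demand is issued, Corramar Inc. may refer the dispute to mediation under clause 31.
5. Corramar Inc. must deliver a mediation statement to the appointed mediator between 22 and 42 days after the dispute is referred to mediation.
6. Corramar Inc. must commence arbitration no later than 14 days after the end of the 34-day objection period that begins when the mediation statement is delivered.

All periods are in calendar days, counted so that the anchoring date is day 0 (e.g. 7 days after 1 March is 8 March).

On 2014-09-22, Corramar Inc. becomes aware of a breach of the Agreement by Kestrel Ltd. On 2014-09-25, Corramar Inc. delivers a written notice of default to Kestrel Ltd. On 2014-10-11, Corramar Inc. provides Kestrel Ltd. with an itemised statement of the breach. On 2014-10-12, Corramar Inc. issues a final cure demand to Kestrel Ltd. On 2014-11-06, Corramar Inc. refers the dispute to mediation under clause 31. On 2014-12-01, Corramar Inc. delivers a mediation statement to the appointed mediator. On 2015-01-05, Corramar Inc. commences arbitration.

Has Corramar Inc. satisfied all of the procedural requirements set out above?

Yes

(1) due by 2014-09-22 + 15 days = 2014-10-07; done 2014-09-25 — timely.
(2) permitted from 2014-09-22 + 9 days = 2014-10-01 onward; done 2014-10-11, after the minimum wait.
(3) due by 2014-10-11 + 45 days = 2014-11-25; 2014-10-12 is within that limit.
(4) permitted from 2014-10-12 + 24 days = 2014-11-05 onward; done 2014-11-06 — permitted.
(5) the permitted window runs from 2014-11-06 + 22 = 2014-11-28 to 2014-11-06 + 42 = 2014-12-18; done 2014-12-01, which is between those dates.
(6) due by 2015-01-04 + 14 days = 2015-01-18; 2015-01-05 is within that limit.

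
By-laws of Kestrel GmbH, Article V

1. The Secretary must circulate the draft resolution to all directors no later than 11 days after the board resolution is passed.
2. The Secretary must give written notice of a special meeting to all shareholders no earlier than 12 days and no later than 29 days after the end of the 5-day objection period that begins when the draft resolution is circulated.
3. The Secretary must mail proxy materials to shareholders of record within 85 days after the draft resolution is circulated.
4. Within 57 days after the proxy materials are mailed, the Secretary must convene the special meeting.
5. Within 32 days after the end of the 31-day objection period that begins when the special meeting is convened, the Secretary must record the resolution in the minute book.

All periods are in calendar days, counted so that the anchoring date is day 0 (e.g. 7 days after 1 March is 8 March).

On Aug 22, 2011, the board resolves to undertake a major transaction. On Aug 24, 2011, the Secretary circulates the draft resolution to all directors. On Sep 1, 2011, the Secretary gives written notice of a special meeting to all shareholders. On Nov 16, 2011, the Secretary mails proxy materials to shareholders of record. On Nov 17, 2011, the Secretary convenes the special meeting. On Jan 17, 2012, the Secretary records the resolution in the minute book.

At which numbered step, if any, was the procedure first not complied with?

Step 2

Step 1 — counting 11 days from Aug 22, 2011 (when the board resolution is passed) gives a deadline of Sep 2, 2011; Aug 24, 2011 is within that limit.
Step 2 — 12 and 29 days from Aug 29, 2011 (end of the 5-day objection period, which began when the draft resolution is circulated on Aug 24, 2011) are Sep 10, 2011 and Sep 27, 2011 respectively; done Sep 1, 2011 — 9 days before the window opened.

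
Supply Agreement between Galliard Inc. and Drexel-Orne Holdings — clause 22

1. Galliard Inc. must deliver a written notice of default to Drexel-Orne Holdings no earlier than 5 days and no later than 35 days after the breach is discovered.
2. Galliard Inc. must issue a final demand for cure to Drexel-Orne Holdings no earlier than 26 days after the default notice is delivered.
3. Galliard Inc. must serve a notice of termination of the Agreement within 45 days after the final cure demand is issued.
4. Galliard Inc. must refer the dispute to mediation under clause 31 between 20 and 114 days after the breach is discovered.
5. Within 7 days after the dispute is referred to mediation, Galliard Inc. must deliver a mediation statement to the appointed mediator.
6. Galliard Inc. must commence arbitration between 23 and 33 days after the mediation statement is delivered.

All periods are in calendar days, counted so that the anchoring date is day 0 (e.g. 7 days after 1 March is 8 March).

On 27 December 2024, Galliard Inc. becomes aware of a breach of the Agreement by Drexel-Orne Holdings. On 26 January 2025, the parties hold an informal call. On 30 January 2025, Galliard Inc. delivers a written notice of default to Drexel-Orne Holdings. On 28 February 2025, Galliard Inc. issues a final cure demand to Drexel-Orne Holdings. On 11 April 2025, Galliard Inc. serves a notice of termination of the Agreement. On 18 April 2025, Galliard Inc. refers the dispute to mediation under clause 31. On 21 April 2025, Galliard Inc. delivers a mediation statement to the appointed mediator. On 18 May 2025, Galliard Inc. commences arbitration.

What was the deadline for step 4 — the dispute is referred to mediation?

20 April 2025

Step 4 runs from 27 December 2024, when the breach is discovered. The window is 20–114 days after 27 December 2024; it closes on 20 April 2025.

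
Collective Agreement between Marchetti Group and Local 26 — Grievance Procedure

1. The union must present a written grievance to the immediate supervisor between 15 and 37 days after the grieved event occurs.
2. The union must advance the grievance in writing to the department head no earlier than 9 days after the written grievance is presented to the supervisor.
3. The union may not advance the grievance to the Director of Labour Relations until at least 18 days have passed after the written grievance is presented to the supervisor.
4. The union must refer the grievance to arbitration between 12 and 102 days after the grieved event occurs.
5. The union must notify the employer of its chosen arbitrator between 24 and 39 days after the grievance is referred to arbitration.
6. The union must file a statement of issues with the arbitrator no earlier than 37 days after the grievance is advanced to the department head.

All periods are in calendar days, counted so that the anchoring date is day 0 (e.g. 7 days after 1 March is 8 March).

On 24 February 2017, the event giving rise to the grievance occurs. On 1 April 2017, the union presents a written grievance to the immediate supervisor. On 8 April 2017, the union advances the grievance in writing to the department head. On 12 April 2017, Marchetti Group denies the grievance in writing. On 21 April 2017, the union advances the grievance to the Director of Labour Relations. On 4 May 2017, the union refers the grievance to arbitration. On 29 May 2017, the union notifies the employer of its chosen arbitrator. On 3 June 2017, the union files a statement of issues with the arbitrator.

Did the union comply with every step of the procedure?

Step 1 — 15 and 37 days from 24 February 2017 (when the grieved event occurs) are 11 March 2017 and 2 April 2017 respectively; 1 April 2017 falls inside that range.
Step 2 — must wait 9 days from 1 April 2017 (when the written grievance is presented to the supervisor), so not before 10 April 2017; 8 April 2017 is 2 days before the earliest permitted date.
No need to go further; step 2 was not satisfied.

No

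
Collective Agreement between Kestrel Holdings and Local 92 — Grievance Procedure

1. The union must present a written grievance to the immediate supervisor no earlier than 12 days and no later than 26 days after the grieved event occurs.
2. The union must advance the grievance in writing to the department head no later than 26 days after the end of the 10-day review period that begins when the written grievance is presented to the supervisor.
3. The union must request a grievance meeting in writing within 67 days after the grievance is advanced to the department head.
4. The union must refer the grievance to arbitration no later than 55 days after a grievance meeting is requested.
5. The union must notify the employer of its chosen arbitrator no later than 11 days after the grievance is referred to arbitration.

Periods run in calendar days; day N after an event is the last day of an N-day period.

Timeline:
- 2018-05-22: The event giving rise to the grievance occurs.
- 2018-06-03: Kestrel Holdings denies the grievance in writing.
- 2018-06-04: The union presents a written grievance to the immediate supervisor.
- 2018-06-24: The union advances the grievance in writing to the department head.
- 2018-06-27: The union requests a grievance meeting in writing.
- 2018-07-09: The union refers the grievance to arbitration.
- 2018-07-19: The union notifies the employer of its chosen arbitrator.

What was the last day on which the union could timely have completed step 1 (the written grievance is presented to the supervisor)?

Step 1 runs from 2018-05-22, when the grieved event occurs. The window is 12–26 days after 2018-05-22; it closes on 2018-06-17.

2018-06-17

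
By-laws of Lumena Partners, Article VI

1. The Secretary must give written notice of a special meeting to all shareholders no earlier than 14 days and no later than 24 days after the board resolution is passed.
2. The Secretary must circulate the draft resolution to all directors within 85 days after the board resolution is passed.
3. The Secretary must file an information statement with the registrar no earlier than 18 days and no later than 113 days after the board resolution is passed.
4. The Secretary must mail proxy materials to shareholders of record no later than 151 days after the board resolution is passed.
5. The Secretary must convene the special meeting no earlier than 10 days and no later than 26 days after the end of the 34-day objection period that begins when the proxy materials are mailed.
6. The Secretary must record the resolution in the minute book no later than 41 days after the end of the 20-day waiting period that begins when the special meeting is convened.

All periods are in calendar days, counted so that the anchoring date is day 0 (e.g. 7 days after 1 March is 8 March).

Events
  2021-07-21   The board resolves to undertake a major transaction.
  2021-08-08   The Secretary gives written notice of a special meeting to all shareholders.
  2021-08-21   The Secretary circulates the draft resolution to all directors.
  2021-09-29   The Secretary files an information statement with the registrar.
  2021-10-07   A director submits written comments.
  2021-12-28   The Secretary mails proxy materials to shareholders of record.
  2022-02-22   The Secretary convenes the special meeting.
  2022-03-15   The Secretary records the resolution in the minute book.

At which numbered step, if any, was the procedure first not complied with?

(1) the permitted window runs from 2021-07-21 + 14 = 2021-08-04 to 2021-07-21 + 24 = 2021-08-14; done 2021-08-08, which is between those dates.
(2) due by 2021-07-21 + 85 days = 2021-10-14; 2021-08-21 is within that limit.
(3) the permitted window runs from 2021-07-21 + 18 = 2021-08-08 to 2021-07-21 + 113 = 2021-11-11; 2021-09-29 falls inside that range.
(4) due by 2021-07-21 + 151 days = 2021-12-19; done 2021-12-28 — 9 days late.
The procedure was therefore not followed at step 4.

Step 4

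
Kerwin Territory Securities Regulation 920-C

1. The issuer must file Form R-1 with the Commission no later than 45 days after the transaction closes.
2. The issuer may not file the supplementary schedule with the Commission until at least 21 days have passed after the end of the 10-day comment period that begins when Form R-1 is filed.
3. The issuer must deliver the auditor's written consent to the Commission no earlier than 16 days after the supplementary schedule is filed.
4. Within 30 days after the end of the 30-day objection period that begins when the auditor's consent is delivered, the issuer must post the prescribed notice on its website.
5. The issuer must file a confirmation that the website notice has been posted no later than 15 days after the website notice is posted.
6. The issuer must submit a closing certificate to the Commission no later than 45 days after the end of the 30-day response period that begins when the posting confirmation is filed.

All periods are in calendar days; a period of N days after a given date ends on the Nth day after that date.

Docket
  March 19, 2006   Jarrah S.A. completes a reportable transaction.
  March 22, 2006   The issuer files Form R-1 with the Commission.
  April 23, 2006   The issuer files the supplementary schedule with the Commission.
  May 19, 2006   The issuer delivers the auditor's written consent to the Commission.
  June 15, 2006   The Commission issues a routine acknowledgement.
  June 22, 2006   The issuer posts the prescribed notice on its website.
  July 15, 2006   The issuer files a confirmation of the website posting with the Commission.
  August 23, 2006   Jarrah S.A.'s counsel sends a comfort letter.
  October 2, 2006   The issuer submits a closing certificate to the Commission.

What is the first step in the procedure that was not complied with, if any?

Step 1 — counting 45 days from March 19, 2006 (when the transaction closes) gives a deadline of May 3, 2006; done March 22, 2006 — timely.
Step 2 — must wait 21 days from April 1, 2006 (end of the 10-day comment period, which began when Form R-1 is filed on March 22, 2006), so not before April 22, 2006; April 23, 2006 is on or after that date.
Step 3 — must wait 16 days from April 23, 2006 (when the supplementary schedule is filed), so not before May 9, 2006; done May 19, 2006, after the minimum wait.
Step 4 — counting 30 days from June 18, 2006 (end of the 30-day objection period, which began when the auditor's consent is delivered on May 19, 2006) gives a deadline of July 18, 2006; done June 22, 2006 — timely.
Step 5 — counting 15 days from June 22, 2006 (when the website notice is posted) gives a deadline of July 7, 2006; July 15, 2006 misses that deadline by 8 days.
Later steps need not be reached.

Step 5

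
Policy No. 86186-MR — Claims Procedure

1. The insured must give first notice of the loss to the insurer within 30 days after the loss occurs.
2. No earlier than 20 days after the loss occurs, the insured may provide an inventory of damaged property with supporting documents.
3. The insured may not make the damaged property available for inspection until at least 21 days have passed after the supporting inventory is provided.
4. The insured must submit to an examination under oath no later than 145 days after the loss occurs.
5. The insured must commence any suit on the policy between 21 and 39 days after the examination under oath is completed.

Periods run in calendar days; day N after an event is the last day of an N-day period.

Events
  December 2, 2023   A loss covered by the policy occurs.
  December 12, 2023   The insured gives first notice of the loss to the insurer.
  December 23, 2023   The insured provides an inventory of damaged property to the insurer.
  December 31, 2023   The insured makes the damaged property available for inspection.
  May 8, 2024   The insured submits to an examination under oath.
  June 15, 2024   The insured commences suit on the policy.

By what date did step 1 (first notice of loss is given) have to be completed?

Step 1 runs from December 2, 2023, when the loss occurs. 30 days after December 2, 2023 is January 1, 2024.

January 1, 2024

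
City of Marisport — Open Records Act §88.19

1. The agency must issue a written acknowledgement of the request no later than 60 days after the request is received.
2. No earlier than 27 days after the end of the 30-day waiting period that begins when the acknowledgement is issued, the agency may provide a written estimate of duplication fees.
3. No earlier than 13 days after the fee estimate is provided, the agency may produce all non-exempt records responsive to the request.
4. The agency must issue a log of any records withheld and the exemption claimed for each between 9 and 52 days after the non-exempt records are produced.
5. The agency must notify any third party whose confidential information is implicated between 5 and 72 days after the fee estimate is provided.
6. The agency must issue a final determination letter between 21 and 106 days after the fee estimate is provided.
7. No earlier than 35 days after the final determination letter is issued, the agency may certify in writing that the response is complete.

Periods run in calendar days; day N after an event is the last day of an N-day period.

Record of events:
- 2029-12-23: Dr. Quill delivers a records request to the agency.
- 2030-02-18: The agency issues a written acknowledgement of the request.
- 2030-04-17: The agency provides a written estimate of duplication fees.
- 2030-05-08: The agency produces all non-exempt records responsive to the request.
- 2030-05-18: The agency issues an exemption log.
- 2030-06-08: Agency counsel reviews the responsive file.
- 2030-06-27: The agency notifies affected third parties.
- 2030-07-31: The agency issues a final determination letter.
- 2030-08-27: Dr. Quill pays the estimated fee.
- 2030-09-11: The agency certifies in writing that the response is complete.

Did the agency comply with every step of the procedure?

(1) due by 2029-12-23 + 60 days = 2030-02-21; completed 2030-02-18, before the deadline.
(2) permitted from 2030-03-20 + 27 days = 2030-04-16 onward; done 2030-04-17 — permitted.
(3) permitted from 2030-04-17 + 13 days = 2030-04-30 onward; 2030-05-08 is on or after that date.
(4) the permitted window runs from 2030-05-08 + 9 = 2030-05-17 to 2030-05-08 + 52 = 2030-06-29; done 2030-05-18 — within the window.
(5) the permitted window runs from 2030-04-17 + 5 = 2030-04-22 to 2030-04-17 + 72 = 2030-06-28; done 2030-06-27, which is between those dates.
(6) the permitted window runs from 2030-04-17 + 21 = 2030-05-08 to 2030-04-17 + 106 = 2030-08-01; 2030-07-31 falls inside that range.
(7) permitted from 2030-07-31 + 35 days = 2030-09-04 onward; done 2030-09-11 — permitted.

Yes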